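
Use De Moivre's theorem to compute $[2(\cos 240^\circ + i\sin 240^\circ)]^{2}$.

By De Moivre: z^n = r^n(cos(nθ) + i sin(nθ))
= 2^2(cos(2*240°) + i sin(2*240°))
= 4(cos 120° + i sin 120°)
= -2 + 2*sqrt(3)i


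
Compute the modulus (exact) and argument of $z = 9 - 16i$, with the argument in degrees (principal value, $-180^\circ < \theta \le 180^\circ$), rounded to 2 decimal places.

|z| = sqrt(9^2 + (-16)^2) = sqrt(337)
arg(z) = arctan(b/a) = arctan(-16/9) (quadrant-adjusted) = -60.64°


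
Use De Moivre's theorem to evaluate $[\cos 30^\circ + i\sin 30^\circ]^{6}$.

By De Moivre: z^n = r^n(cos(nθ) + i sin(nθ))
= 1^6(cos(6*30°) + i sin(6*30°))
= 1(cos 180° + i sin 180°)
= -1


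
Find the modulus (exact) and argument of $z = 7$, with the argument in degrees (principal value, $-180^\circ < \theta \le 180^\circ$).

|z| = sqrt(7^2 + 0^2) = 7
b = 0 and a > 0, so z lies on the positive real axis: arg(z) = 0°


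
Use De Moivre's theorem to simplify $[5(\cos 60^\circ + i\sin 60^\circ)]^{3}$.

By De Moivre: z^n = r^n(cos(nθ) + i sin(nθ))
= 5^3(cos(3*60°) + i sin(3*60°))
= 125(cos 180° + i sin 180°)
= -125


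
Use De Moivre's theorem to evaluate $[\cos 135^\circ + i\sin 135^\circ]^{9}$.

By De Moivre: z^n = r^n(cos(nθ) + i sin(nθ))
= 1^9(cos(9*135°) + i sin(9*135°))
= 1(cos 135° + i sin 135°)
= -sqrt(2)/2 + (sqrt(2)/2)i


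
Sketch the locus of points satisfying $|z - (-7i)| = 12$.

|z - z0| = r describes a circle centered at z0 with radius r
Here z0 = -7i and r = 12
Locus: Circle centered at (0, -7) with radius 12


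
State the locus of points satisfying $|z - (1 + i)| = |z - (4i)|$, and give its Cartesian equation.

|z - z1| = |z - z2| means z is equidistant from z1 and z2,
i.e. the perpendicular bisector of the segment from (1, 1) to (0, 4) (midpoint (1/2, 5/2)).
With z = x + yi, square both sides:
(x - 1)^2 + (y - 1)^2 = (x - 0)^2 + (y - 4)^2
The x^2 and y^2 terms cancel: -2x + 6y = 16 - 2 = 14
Simplify: x - 3y = -7
Locus: Perpendicular bisector of the segment from (1, 1) to (0, 4): the line x - 3y = -7


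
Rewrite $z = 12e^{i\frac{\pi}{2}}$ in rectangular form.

a = r cos θ = 12 * 0 = 0
b = r sin θ = 12 * 1 = 12
z = 12i


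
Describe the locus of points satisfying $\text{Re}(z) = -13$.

Re(z) = x where z = x + yi; the equation x = -13 is satisfied by all points with that x-coordinate
Locus: Vertical line x = -13


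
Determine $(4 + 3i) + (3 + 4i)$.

(4 + 3) + (3 + 4)i = 7 + 7i


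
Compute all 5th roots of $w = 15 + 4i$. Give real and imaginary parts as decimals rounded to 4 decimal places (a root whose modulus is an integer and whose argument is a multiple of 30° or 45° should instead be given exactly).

|w| = sqrt(241) ≈ 15.524175, arg(w) ≈ 14.931417°
Root modulus = sqrt(241)^(1/5) ≈ 1.730620
Root arguments: θ_k = (arg(w) + 360°k)/5 for k = 0, 1, ..., 4
Compute each root as (root modulus)(cos θ_k + i sin θ_k) using full-precision intermediates, then round to 4 decimal places.
Roots: 1.7283 + 0.0902i, 0.4483 + 1.6715i, -1.4512 + 0.9429i, -1.3452 - 1.0888i, 0.6198 - 1.6158i


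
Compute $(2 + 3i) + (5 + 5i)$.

(2 + 5) + (3 + 5)i = 7 + 8i


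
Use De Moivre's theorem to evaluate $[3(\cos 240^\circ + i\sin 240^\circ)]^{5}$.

By De Moivre: z^n = r^n(cos(nθ) + i sin(nθ))
= 3^5(cos(5*240°) + i sin(5*240°))
= 243(cos 120° + i sin 120°)
= -243/2 + (243*sqrt(3)/2)i


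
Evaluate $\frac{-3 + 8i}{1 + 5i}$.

Multiply numerator and denominator by conjugate (1 - 5i):
= (-3 + 8i)(1 - 5i) / (1^2 + 5^2)
= (37 + 23i) / 26
= 37/26 + (23/26)i


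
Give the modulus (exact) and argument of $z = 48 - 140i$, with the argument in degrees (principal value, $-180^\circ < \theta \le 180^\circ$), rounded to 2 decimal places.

|z| = sqrt(48^2 + (-140)^2) = 148
arg(z) = arctan(b/a) = arctan(-140/48) (quadrant-adjusted) = -71.08°


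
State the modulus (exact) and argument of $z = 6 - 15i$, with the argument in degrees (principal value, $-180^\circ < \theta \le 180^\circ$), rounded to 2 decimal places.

|z| = sqrt(6^2 + (-15)^2) = sqrt(261)
arg(z) = arctan(b/a) = arctan(-15/6) (quadrant-adjusted) = -68.20°


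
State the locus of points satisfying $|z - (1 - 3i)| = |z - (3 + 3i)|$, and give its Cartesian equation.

|z - z1| = |z - z2| means z is equidistant from z1 and z2,
i.e. the perpendicular bisector of the segment from (1, -3) to (3, 3) (midpoint (2, 0)).
With z = x + yi, square both sides:
(x - 1)^2 + (y - (-3))^2 = (x - 3)^2 + (y - 3)^2
The x^2 and y^2 terms cancel: 4x + 12y = 18 - 10 = 8
Simplify: x + 3y = 2
Locus: Perpendicular bisector of the segment from (1, -3) to (3, 3): the line x + 3y = 2


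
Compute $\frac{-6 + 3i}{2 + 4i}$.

Multiply numerator and denominator by conjugate (2 - 4i):
= (-6 + 3i)(2 - 4i) / (2^2 + 4^2)
= (30i) / 20
Divide through by 10: (3i) / 2
= 0 + (3/2)i


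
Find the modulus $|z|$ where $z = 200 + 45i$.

|z| = sqrt(a^2 + b^2) = sqrt(200^2 + 45^2) = sqrt(42025) = 205


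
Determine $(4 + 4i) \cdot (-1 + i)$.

(a1*a2 - b1*b2) + (a1*b2 + b1*a2)i
= (-4 - 4) + (4 + (-4))i
= -8


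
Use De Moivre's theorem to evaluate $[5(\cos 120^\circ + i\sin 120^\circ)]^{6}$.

By De Moivre: z^n = r^n(cos(nθ) + i sin(nθ))
= 5^6(cos(6*120°) + i sin(6*120°))
= 15625(cos 0° + i sin 0°)
= 15625


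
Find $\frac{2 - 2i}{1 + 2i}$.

Multiply numerator and denominator by conjugate (1 - 2i):
= (2 - 2i)(1 - 2i) / (1^2 + 2^2)
= (-2 - 6i) / 5
= -2/5 - (6/5)i


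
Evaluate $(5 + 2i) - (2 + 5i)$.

(5 - 2) + (2 - 5)i = 3 - 3i


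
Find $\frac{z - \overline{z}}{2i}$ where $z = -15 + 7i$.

z - conjugate(z) = 2bi
(z - conjugate(z))/(2i) = 2bi/(2i) = b = 7


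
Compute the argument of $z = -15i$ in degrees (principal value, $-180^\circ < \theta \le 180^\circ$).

a = 0 and b < 0, so z lies on the negative imaginary axis: θ = -90°


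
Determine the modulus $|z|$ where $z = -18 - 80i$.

|z| = sqrt(a^2 + b^2) = sqrt((-18)^2 + (-80)^2) = sqrt(6724) = 82


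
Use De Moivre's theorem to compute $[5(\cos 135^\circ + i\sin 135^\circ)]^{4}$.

By De Moivre: z^n = r^n(cos(nθ) + i sin(nθ))
= 5^4(cos(4*135°) + i sin(4*135°))
= 625(cos 180° + i sin 180°)
= -625


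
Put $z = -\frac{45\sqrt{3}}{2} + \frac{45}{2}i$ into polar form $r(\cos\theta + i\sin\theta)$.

r = |z| = sqrt(a^2 + b^2) = sqrt((-45*sqrt(3)/2)^2 + (45/2)^2) = sqrt(6075/4 + 2025/4) = sqrt(2025) = 45
θ = arctan(b/a) = arctan(22.5/-38.9711) (quadrant-adjusted) = 150°
z = 45(cos 150° + i sin 150°)


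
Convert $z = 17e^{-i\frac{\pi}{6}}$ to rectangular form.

a = r cos θ = 17 * sqrt(3)/2 = 17*sqrt(3)/2
b = r sin θ = 17 * -1/2 = -17/2
z = 17*sqrt(3)/2 - (17/2)i


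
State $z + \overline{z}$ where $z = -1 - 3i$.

z + conjugate(z) = (a + bi) + (a - bi) = 2a
= 2 * (-1) = -2


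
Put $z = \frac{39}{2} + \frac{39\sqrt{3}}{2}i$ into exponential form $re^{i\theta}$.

r = |z| = sqrt((39/2)^2 + (39*sqrt(3)/2)^2) = sqrt(1521/4 + 4563/4) = sqrt(1521) = 39
θ = arctan(b/a) = arctan(33.775/19.5) (quadrant-adjusted) = 60° = π/3
z = 39e^(i*π/3)


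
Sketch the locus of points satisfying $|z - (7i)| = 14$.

|z - z0| = r describes a circle centered at z0 with radius r
Here z0 = 7i and r = 14
Locus: Circle centered at (0, 7) with radius 14


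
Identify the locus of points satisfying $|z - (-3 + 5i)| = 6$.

|z - z0| = r describes a circle centered at z0 with radius r
Here z0 = -3 + 5i and r = 6
Locus: Circle centered at (-3, 5) with radius 6


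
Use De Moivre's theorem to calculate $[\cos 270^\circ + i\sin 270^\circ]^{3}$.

By De Moivre: z^n = r^n(cos(nθ) + i sin(nθ))
= 1^3(cos(3*270°) + i sin(3*270°))
= 1(cos 90° + i sin 90°)
= i


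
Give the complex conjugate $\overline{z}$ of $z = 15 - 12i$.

If z = a + bi, then conjugate(z) = a - bi
conjugate(15 - 12i) = 15 + 12i


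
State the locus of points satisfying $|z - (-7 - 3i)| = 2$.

|z - z0| = r describes a circle centered at z0 with radius r
Here z0 = -7 - 3i and r = 2
Locus: Circle centered at (-7, -3) with radius 2


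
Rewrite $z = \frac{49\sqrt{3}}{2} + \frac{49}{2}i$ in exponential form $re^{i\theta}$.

r = |z| = sqrt((49*sqrt(3)/2)^2 + (49/2)^2) = sqrt(7203/4 + 2401/4) = sqrt(2401) = 49
θ = arctan(b/a) = arctan(24.5/42.4352) (quadrant-adjusted) = 30° = π/6
z = 49e^(i*π/6)


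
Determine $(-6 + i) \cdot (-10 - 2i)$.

(a1*a2 - b1*b2) + (a1*b2 + b1*a2)i
= (60 - (-2)) + (12 + (-10))i
= 62 + 2i


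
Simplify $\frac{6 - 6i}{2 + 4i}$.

Multiply numerator and denominator by conjugate (2 - 4i):
= (6 - 6i)(2 - 4i) / (2^2 + 4^2)
= (-12 - 36i) / 20
Divide through by 4: (-3 - 9i) / 5
= -3/5 - (9/5)i


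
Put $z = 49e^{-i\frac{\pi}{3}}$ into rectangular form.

a = r cos θ = 49 * 1/2 = 49/2
b = r sin θ = 49 * -sqrt(3)/2 = -49*sqrt(3)/2
z = 49/2 - (49*sqrt(3)/2)i


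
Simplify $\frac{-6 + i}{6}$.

Divisor is real, so divide each part by 6:
= -1 + (1/6)i


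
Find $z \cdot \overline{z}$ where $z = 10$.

z * conjugate(z) = |z|^2 = a^2 + b^2
= 10^2 + 0^2 = 100


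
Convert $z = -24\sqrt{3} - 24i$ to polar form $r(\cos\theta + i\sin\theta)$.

r = |z| = sqrt(a^2 + b^2) = sqrt((-24*sqrt(3))^2 + (-24)^2) = sqrt(1728 + 576) = sqrt(2304) = 48
θ = arctan(b/a) = arctan(-24/-41.5692) (quadrant-adjusted) = 210°
z = 48(cos 210° + i sin 210°)


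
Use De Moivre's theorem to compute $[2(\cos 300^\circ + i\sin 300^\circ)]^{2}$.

By De Moivre: z^n = r^n(cos(nθ) + i sin(nθ))
= 2^2(cos(2*300°) + i sin(2*300°))
= 4(cos 240° + i sin 240°)
= -2 - 2*sqrt(3)i


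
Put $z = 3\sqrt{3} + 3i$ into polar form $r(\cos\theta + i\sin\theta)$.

r = |z| = sqrt(a^2 + b^2) = sqrt((3*sqrt(3))^2 + (3)^2) = sqrt(27 + 9) = sqrt(36) = 6
θ = arctan(b/a) = arctan(3/5.1962) (quadrant-adjusted) = 30°
z = 6(cos 30° + i sin 30°)


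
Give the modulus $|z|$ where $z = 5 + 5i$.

|z| = sqrt(a^2 + b^2) = sqrt(5^2 + 5^2) = sqrt(50) = sqrt(50)


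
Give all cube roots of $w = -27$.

|w| = 27, arg(w) = 180°
Root modulus = 27^(1/3) = 3
Root arguments: θ_k = (180° + 360°k)/3 for k = 0, 1, ..., 2
Roots: 3/2 + (3*sqrt(3)/2)i, -3, 3/2 - (3*sqrt(3)/2)i


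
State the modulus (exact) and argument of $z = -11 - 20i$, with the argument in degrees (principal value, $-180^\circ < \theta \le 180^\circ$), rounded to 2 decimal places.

|z| = sqrt((-11)^2 + (-20)^2) = sqrt(521)
arg(z) = arctan(b/a) = arctan(-20/-11) (quadrant-adjusted) = -118.81°


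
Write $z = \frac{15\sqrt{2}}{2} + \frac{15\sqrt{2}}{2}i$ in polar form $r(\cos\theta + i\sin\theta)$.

r = |z| = sqrt(a^2 + b^2) = sqrt((15*sqrt(2)/2)^2 + (15*sqrt(2)/2)^2) = sqrt(225/2 + 225/2) = sqrt(225) = 15
θ = arctan(b/a) = arctan(10.6066/10.6066) (quadrant-adjusted) = 45°
z = 15(cos 45° + i sin 45°)


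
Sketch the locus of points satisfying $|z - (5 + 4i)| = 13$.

|z - z0| = r describes a circle centered at z0 with radius r
Here z0 = 5 + 4i and r = 13
Locus: Circle centered at (5, 4) with radius 13


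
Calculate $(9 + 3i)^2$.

(a + bi)^2 = a^2 - b^2 + 2abi
= 9^2 - 3^2 + 2*9*3i
= 72 + 54i


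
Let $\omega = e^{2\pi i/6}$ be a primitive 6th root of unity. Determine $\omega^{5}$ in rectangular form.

ω^5 = e^(2πi·5/6) = e^(i·5π/3)
= cos(5π/3) + i sin(5π/3)
= 1/2 - (sqrt(3)/2)i


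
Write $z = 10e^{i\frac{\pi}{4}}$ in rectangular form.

a = r cos θ = 10 * sqrt(2)/2 = 5*sqrt(2)
b = r sin θ = 10 * sqrt(2)/2 = 5*sqrt(2)
z = 5*sqrt(2) + 5*sqrt(2)i


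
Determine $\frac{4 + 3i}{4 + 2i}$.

Multiply numerator and denominator by conjugate (4 - 2i):
= (4 + 3i)(4 - 2i) / (4^2 + 2^2)
= (22 + 4i) / 20
Divide through by 2: (11 + 2i) / 10
= 11/10 + (1/5)i


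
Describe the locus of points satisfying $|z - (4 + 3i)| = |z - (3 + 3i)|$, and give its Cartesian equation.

|z - z1| = |z - z2| means z is equidistant from z1 and z2,
i.e. the perpendicular bisector of the segment from (4, 3) to (3, 3) (midpoint (7/2, 3)).
With z = x + yi, square both sides:
(x - 4)^2 + (y - 3)^2 = (x - 3)^2 + (y - 3)^2
The x^2 and y^2 terms cancel: -2x + 0y = 18 - 25 = -7
Simplify: x = 7/2
Locus: Perpendicular bisector of the segment from (4, 3) to (3, 3): the line x = 7/2


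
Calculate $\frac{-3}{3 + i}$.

Multiply numerator and denominator by conjugate (3 - i):
= (-3)(3 - i) / (3^2 + 1^2)
= (-9 + 3i) / 10
= -9/10 + (3/10)i


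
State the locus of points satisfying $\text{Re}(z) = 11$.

Re(z) = x where z = x + yi; the equation x = 11 is satisfied by all points with that x-coordinate
Locus: Vertical line x = 11


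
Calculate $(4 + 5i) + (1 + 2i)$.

(4 + 1) + (5 + 2)i = 5 + 7i


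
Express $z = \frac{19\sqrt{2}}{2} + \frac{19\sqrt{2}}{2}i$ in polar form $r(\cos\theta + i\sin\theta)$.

r = |z| = sqrt(a^2 + b^2) = sqrt((19*sqrt(2)/2)^2 + (19*sqrt(2)/2)^2) = sqrt(361/2 + 361/2) = sqrt(361) = 19
θ = arctan(b/a) = arctan(13.435/13.435) (quadrant-adjusted) = 45°
z = 19(cos 45° + i sin 45°)


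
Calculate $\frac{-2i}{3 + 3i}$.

Multiply numerator and denominator by conjugate (3 - 3i):
= (-2i)(3 - 3i) / (3^2 + 3^2)
= (-6 - 6i) / 18
Divide through by 6: (-1 - i) / 3
= -1/3 - (1/3)i


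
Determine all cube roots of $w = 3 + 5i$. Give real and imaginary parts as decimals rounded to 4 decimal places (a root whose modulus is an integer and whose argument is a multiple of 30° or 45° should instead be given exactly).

|w| = sqrt(34) ≈ 5.830952, arg(w) ≈ 59.036243°
Root modulus = sqrt(34)^(1/3) ≈ 1.799892
Root arguments: θ_k = (arg(w) + 360°k)/3 for k = 0, 1, ..., 2
Compute each root as (root modulus)(cos θ_k + i sin θ_k) using full-precision intermediates, then round to 4 decimal places.
Roots: 1.6948 + 0.6061i, -1.3723 + 1.1647i, -0.3225 - 1.7708i


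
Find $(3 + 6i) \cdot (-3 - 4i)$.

(a1*a2 - b1*b2) + (a1*b2 + b1*a2)i
= (-9 - (-24)) + (-12 + (-18))i
= 15 - 30i


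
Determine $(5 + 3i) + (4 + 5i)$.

(5 + 4) + (3 + 5)i = 9 + 8i


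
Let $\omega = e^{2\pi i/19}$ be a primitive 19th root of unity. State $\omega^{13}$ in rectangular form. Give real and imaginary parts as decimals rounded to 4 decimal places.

ω^13 = e^(2πi·13/19) = e^(i·26π/19)
= cos(26π/19) + i sin(26π/19)
= -0.4017 - 0.9158i


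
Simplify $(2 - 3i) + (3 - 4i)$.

(2 + 3) + (-3 + (-4))i = 5 - 7i


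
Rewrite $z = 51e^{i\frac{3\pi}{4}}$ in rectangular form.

a = r cos θ = 51 * -sqrt(2)/2 = -51*sqrt(2)/2
b = r sin θ = 51 * sqrt(2)/2 = 51*sqrt(2)/2
z = -51*sqrt(2)/2 + (51*sqrt(2)/2)i


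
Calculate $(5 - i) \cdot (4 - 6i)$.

(a1*a2 - b1*b2) + (a1*b2 + b1*a2)i
= (20 - 6) + (-30 + (-4))i
= 14 - 34i


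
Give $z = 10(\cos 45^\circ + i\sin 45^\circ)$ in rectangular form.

a = r cos θ = 10 * sqrt(2)/2 = 5*sqrt(2)
b = r sin θ = 10 * sqrt(2)/2 = 5*sqrt(2)
z = 5*sqrt(2) + 5*sqrt(2)i


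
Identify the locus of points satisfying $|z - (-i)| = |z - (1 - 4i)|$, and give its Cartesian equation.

|z - z1| = |z - z2| means z is equidistant from z1 and z2,
i.e. the perpendicular bisector of the segment from (0, -1) to (1, -4) (midpoint (1/2, -5/2)).
With z = x + yi, square both sides:
(x - 0)^2 + (y - (-1))^2 = (x - 1)^2 + (y - (-4))^2
The x^2 and y^2 terms cancel: 2x + (-6)y = 17 - 1 = 16
Simplify: x - 3y = 8
Locus: Perpendicular bisector of the segment from (0, -1) to (1, -4): the line x - 3y = 8


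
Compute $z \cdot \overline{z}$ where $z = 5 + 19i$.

z * conjugate(z) = |z|^2 = a^2 + b^2
= 5^2 + 19^2 = 386


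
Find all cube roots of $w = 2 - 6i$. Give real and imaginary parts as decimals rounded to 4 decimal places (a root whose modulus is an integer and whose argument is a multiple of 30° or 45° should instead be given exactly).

|w| = sqrt(40) ≈ 6.324555, arg(w) ≈ 288.434949°
Root modulus = sqrt(40)^(1/3) ≈ 1.849311
Root arguments: θ_k = (arg(w) + 360°k)/3 for k = 0, 1, ..., 2
Compute each root as (root modulus)(cos θ_k + i sin θ_k) using full-precision intermediates, then round to 4 decimal places.
Roots: -0.1980 + 1.8387i, -1.4934 - 1.0908i, 1.6913 - 0.7479i


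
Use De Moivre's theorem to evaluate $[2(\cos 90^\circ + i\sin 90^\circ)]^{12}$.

By De Moivre: z^n = r^n(cos(nθ) + i sin(nθ))
= 2^12(cos(12*90°) + i sin(12*90°))
= 4096(cos 0° + i sin 0°)
= 4096


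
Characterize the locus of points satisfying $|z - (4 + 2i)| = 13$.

|z - z0| = r describes a circle centered at z0 with radius r
Here z0 = 4 + 2i and r = 13
Locus: Circle centered at (4, 2) with radius 13


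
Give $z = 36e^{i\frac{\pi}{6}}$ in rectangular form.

a = r cos θ = 36 * sqrt(3)/2 = 18*sqrt(3)
b = r sin θ = 36 * 1/2 = 18
z = 18*sqrt(3) + 18i


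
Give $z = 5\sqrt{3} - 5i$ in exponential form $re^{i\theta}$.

r = |z| = sqrt((5*sqrt(3))^2 + (-5)^2) = sqrt(75 + 25) = sqrt(100) = 10
θ = arctan(b/a) = arctan(-5/8.6603) (quadrant-adjusted) = -30° = -π/6
z = 10e^(-i*π/6)


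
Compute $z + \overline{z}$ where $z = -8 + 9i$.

z + conjugate(z) = (a + bi) + (a - bi) = 2a
= 2 * (-8) = -16


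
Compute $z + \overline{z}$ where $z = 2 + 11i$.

z + conjugate(z) = (a + bi) + (a - bi) = 2a
= 2 * 2 = 4


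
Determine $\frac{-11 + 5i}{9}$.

Divisor is real, so divide each part by 9:
= -11/9 + (5/9)i


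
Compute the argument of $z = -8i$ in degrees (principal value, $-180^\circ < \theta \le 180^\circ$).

a = 0 and b < 0, so z lies on the negative imaginary axis: θ = -90°


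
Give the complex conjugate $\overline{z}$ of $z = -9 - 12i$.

If z = a + bi, then conjugate(z) = a - bi
conjugate(-9 - 12i) = -9 + 12i


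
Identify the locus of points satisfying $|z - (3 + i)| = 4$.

|z - z0| = r describes a circle centered at z0 with radius r
Here z0 = 3 + i and r = 4
Locus: Circle centered at (3, 1) with radius 4


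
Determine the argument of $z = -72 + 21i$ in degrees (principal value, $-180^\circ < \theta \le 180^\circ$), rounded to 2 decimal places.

θ = arctan(b/a) = arctan(21/-72) (quadrant-adjusted) = 163.74°


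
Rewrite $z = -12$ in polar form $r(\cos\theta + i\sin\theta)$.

r = |z| = sqrt(a^2 + b^2) = sqrt((-12)^2 + (0)^2) = sqrt(144 + 0) = sqrt(144) = 12
b = 0 and a < 0, so z lies on the negative real axis: θ = 180°
z = 12(cos 180° + i sin 180°)


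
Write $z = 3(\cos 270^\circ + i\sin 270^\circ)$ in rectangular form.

a = r cos θ = 3 * 0 = 0
b = r sin θ = 3 * -1 = -3
z = -3i


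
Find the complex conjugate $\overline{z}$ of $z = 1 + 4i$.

If z = a + bi, then conjugate(z) = a - bi
conjugate(1 + 4i) = 1 - 4i


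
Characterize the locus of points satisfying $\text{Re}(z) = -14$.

Re(z) = x where z = x + yi; the equation x = -14 is satisfied by all points with that x-coordinate
Locus: Vertical line x = -14


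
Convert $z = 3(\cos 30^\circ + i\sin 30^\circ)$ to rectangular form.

a = r cos θ = 3 * sqrt(3)/2 = 3*sqrt(3)/2
b = r sin θ = 3 * 1/2 = 3/2
z = 3*sqrt(3)/2 + (3/2)i


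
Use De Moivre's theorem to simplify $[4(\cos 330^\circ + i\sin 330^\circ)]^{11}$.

By De Moivre: z^n = r^n(cos(nθ) + i sin(nθ))
= 4^11(cos(11*330°) + i sin(11*330°))
= 4194304(cos 30° + i sin 30°)
= 2097152*sqrt(3) + 2097152i


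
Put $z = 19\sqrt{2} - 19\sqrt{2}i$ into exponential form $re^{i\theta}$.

r = |z| = sqrt((19*sqrt(2))^2 + (-19*sqrt(2))^2) = sqrt(722 + 722) = sqrt(1444) = 38
θ = arctan(b/a) = arctan(-26.8701/26.8701) (quadrant-adjusted) = -45° = -π/4
z = 38e^(-i*π/4)


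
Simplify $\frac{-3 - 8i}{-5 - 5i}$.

Multiply numerator and denominator by conjugate (-5 + 5i):
= (-3 - 8i)(-5 + 5i) / ((-5)^2 + (-5)^2)
= (55 + 25i) / 50
Divide through by 5: (11 + 5i) / 10
= 11/10 + (1/2)i


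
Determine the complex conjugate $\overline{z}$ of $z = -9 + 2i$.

If z = a + bi, then conjugate(z) = a - bi
conjugate(-9 + 2i) = -9 - 2i


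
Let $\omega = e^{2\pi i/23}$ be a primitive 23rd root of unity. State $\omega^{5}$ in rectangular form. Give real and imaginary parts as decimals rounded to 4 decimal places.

ω^5 = e^(2πi·5/23) = e^(i·10π/23)
= cos(10π/23) + i sin(10π/23)
= 0.2035 + 0.9791i


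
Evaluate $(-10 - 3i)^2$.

(a + bi)^2 = a^2 - b^2 + 2abi
= (-10)^2 - (-3)^2 + 2*(-10)*(-3)i
= 91 + 60i


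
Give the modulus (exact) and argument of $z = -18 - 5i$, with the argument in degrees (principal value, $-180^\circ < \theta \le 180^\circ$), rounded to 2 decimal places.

|z| = sqrt((-18)^2 + (-5)^2) = sqrt(349)
arg(z) = arctan(b/a) = arctan(-5/-18) (quadrant-adjusted) = -164.48°


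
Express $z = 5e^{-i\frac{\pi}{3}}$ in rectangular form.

a = r cos θ = 5 * 1/2 = 5/2
b = r sin θ = 5 * -sqrt(3)/2 = -5*sqrt(3)/2
z = 5/2 - (5*sqrt(3)/2)i


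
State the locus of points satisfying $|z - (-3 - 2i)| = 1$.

|z - z0| = r describes a circle centered at z0 with radius r
Here z0 = -3 - 2i and r = 1
Locus: Circle centered at (-3, -2) with radius 1


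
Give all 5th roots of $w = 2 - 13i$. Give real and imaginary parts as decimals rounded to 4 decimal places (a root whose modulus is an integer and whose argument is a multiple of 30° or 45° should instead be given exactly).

|w| = sqrt(173) ≈ 13.152946, arg(w) ≈ 278.746162°
Root modulus = sqrt(173)^(1/5) ≈ 1.674189
Root arguments: θ_k = (arg(w) + 360°k)/5 for k = 0, 1, ..., 4
Compute each root as (root modulus)(cos θ_k + i sin θ_k) using full-precision intermediates, then round to 4 decimal places.
Roots: 0.9423 + 1.3839i, -1.0250 + 1.3238i, -1.5757 - 0.5657i, 0.0511 - 1.6734i, 1.6073 - 0.4685i


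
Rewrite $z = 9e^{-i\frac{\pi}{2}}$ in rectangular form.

a = r cos θ = 9 * 0 = 0
b = r sin θ = 9 * -1 = -9
z = -9i


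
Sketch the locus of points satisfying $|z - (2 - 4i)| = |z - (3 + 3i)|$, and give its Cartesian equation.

|z - z1| = |z - z2| means z is equidistant from z1 and z2,
i.e. the perpendicular bisector of the segment from (2, -4) to (3, 3) (midpoint (5/2, -1/2)).
With z = x + yi, square both sides:
(x - 2)^2 + (y - (-4))^2 = (x - 3)^2 + (y - 3)^2
The x^2 and y^2 terms cancel: 2x + 14y = 18 - 20 = -2
Simplify: x + 7y = -1
Locus: Perpendicular bisector of the segment from (2, -4) to (3, 3): the line x + 7y = -1


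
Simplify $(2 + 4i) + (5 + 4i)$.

(2 + 5) + (4 + 4)i = 7 + 8i


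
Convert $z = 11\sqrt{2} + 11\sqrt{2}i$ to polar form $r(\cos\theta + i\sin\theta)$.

r = |z| = sqrt(a^2 + b^2) = sqrt((11*sqrt(2))^2 + (11*sqrt(2))^2) = sqrt(242 + 242) = sqrt(484) = 22
θ = arctan(b/a) = arctan(15.5563/15.5563) (quadrant-adjusted) = 45°
z = 22(cos 45° + i sin 45°)


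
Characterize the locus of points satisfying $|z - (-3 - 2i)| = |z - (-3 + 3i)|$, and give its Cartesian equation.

|z - z1| = |z - z2| means z is equidistant from z1 and z2,
i.e. the perpendicular bisector of the segment from (-3, -2) to (-3, 3) (midpoint (-3, 1/2)).
With z = x + yi, square both sides:
(x - (-3))^2 + (y - (-2))^2 = (x - (-3))^2 + (y - 3)^2
The x^2 and y^2 terms cancel: 0x + 10y = 18 - 13 = 5
Simplify: y = 1/2
Locus: Perpendicular bisector of the segment from (-3, -2) to (-3, 3): the line y = 1/2


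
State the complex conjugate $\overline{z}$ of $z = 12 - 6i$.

If z = a + bi, then conjugate(z) = a - bi
conjugate(12 - 6i) = 12 + 6i


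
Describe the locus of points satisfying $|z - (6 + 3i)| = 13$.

|z - z0| = r describes a circle centered at z0 with radius r
Here z0 = 6 + 3i and r = 13
Locus: Circle centered at (6, 3) with radius 13


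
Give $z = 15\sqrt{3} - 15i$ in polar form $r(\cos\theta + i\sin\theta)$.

r = |z| = sqrt(a^2 + b^2) = sqrt((15*sqrt(3))^2 + (-15)^2) = sqrt(675 + 225) = sqrt(900) = 30
θ = arctan(b/a) = arctan(-15/25.9808) (quadrant-adjusted) = 330°
z = 30(cos 330° + i sin 330°)


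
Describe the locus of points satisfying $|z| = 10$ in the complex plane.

|z| = 10 means sqrt(x^2 + y^2) = 10
This is a circle of radius 10 centered at the origin


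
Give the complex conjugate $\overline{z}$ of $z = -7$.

If z = a + bi, then conjugate(z) = a - bi
conjugate(-7) = -7


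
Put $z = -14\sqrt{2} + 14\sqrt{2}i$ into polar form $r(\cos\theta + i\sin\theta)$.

r = |z| = sqrt(a^2 + b^2) = sqrt((-14*sqrt(2))^2 + (14*sqrt(2))^2) = sqrt(392 + 392) = sqrt(784) = 28
θ = arctan(b/a) = arctan(19.799/-19.799) (quadrant-adjusted) = 135°
z = 28(cos 135° + i sin 135°)


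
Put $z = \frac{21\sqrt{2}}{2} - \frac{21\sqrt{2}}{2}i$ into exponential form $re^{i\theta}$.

r = |z| = sqrt((21*sqrt(2)/2)^2 + (-21*sqrt(2)/2)^2) = sqrt(441/2 + 441/2) = sqrt(441) = 21
θ = arctan(b/a) = arctan(-14.8492/14.8492) (quadrant-adjusted) = -45° = -π/4
z = 21e^(-i*π/4)


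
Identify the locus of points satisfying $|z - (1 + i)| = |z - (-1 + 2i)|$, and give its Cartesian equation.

|z - z1| = |z - z2| means z is equidistant from z1 and z2,
i.e. the perpendicular bisector of the segment from (1, 1) to (-1, 2) (midpoint (0, 3/2)).
With z = x + yi, square both sides:
(x - 1)^2 + (y - 1)^2 = (x - (-1))^2 + (y - 2)^2
The x^2 and y^2 terms cancel: -4x + 2y = 5 - 2 = 3
Simplify: 4x - 2y = -3
Locus: Perpendicular bisector of the segment from (1, 1) to (-1, 2): the line 4x - 2y = -3


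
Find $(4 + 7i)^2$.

(a + bi)^2 = a^2 - b^2 + 2abi
= 4^2 - 7^2 + 2*4*7i
= -33 + 56i


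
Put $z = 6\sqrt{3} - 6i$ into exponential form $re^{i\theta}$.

r = |z| = sqrt((6*sqrt(3))^2 + (-6)^2) = sqrt(108 + 36) = sqrt(144) = 12
θ = arctan(b/a) = arctan(-6/10.3923) (quadrant-adjusted) = -30° = -π/6
z = 12e^(-i*π/6)


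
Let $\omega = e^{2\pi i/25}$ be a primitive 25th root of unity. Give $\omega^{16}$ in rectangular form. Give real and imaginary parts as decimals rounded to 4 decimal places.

ω^16 = e^(2πi·16/25) = e^(i·32π/25)
= cos(32π/25) + i sin(32π/25)
= -0.6374 - 0.7705i


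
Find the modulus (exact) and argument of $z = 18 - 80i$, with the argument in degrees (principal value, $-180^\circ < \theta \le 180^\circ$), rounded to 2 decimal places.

|z| = sqrt(18^2 + (-80)^2) = 82
arg(z) = arctan(b/a) = arctan(-80/18) (quadrant-adjusted) = -77.32°


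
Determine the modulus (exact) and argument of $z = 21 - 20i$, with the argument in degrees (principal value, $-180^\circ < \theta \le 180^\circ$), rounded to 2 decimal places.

|z| = sqrt(21^2 + (-20)^2) = 29
arg(z) = arctan(b/a) = arctan(-20/21) (quadrant-adjusted) = -43.60°


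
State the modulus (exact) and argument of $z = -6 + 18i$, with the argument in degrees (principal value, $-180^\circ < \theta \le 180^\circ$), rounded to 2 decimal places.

|z| = sqrt((-6)^2 + 18^2) = sqrt(360)
arg(z) = arctan(b/a) = arctan(18/-6) (quadrant-adjusted) = 108.43°


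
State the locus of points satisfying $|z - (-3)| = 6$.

|z - z0| = r describes a circle centered at z0 with radius r
Here z0 = -3 and r = 6
Locus: Circle centered at (-3, 0) with radius 6


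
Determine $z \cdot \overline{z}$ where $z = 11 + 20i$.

z * conjugate(z) = |z|^2 = a^2 + b^2
= 11^2 + 20^2 = 521


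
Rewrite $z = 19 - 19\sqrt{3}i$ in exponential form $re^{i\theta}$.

r = |z| = sqrt((19)^2 + (-19*sqrt(3))^2) = sqrt(361 + 1083) = sqrt(1444) = 38
θ = arctan(b/a) = arctan(-32.909/19) (quadrant-adjusted) = -60° = -π/3
z = 38e^(-i*π/3)


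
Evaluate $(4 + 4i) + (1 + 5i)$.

(4 + 1) + (4 + 5)i = 5 + 9i


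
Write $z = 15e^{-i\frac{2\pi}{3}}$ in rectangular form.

a = r cos θ = 15 * -1/2 = -15/2
b = r sin θ = 15 * -sqrt(3)/2 = -15*sqrt(3)/2
z = -15/2 - (15*sqrt(3)/2)i


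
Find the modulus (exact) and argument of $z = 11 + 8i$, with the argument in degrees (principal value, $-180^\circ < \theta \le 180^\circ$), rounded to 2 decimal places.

|z| = sqrt(11^2 + 8^2) = sqrt(185)
arg(z) = arctan(b/a) = arctan(8/11) (quadrant-adjusted) = 36.03°


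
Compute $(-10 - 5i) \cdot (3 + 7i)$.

(a1*a2 - b1*b2) + (a1*b2 + b1*a2)i
= (-30 - (-35)) + (-70 + (-15))i
= 5 - 85i


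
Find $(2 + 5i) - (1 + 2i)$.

(2 - 1) + (5 - 2)i = 1 + 3i


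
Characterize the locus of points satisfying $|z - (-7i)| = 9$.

|z - z0| = r describes a circle centered at z0 with radius r
Here z0 = -7i and r = 9
Locus: Circle centered at (0, -7) with radius 9


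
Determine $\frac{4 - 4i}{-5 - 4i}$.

Multiply numerator and denominator by conjugate (-5 + 4i):
= (4 - 4i)(-5 + 4i) / ((-5)^2 + (-4)^2)
= (-4 + 36i) / 41
= -4/41 + (36/41)i


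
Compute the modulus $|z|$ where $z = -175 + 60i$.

|z| = sqrt(a^2 + b^2) = sqrt((-175)^2 + 60^2) = sqrt(34225) = 185


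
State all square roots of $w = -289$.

|w| = 289, arg(w) = 180°
Root modulus = 289^(1/2) = 17
Root arguments: θ_k = (180° + 360°k)/2 for k = 0, 1, ..., 1
Roots: 17i, -17i


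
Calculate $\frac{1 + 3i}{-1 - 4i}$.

Multiply numerator and denominator by conjugate (-1 + 4i):
= (1 + 3i)(-1 + 4i) / ((-1)^2 + (-4)^2)
= (-13 + i) / 17
= -13/17 + (1/17)i


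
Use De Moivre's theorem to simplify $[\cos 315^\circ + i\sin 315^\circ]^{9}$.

By De Moivre: z^n = r^n(cos(nθ) + i sin(nθ))
= 1^9(cos(9*315°) + i sin(9*315°))
= 1(cos 315° + i sin 315°)
= sqrt(2)/2 - (sqrt(2)/2)i


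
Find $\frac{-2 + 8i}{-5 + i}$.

Multiply numerator and denominator by conjugate (-5 - i):
= (-2 + 8i)(-5 - i) / ((-5)^2 + 1^2)
= (18 - 38i) / 26
Divide through by 2: (9 - 19i) / 13
= 9/13 - (19/13)i


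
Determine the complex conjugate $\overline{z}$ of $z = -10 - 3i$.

If z = a + bi, then conjugate(z) = a - bi
conjugate(-10 - 3i) = -10 + 3i


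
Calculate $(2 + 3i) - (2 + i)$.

(2 - 2) + (3 - 1)i = 2i


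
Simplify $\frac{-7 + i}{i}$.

Multiply numerator and denominator by conjugate (-i):
= (-7 + i)(-i) / (0^2 + 1^2)
= (1 + 7i) / 1
= 1 + 7i


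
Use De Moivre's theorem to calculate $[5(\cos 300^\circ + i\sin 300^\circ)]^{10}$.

By De Moivre: z^n = r^n(cos(nθ) + i sin(nθ))
= 5^10(cos(10*300°) + i sin(10*300°))
= 9765625(cos 120° + i sin 120°)
= -9765625/2 + (9765625*sqrt(3)/2)i


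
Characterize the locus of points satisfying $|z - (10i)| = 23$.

|z - z0| = r describes a circle centered at z0 with radius r
Here z0 = 10i and r = 23
Locus: Circle centered at (0, 10) with radius 23


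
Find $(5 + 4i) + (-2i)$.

(5 + 0) + (4 + (-2))i = 5 + 2i


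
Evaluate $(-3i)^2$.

(a + bi)^2 = a^2 - b^2 + 2abi
= 0^2 - (-3)^2 + 2*0*(-3)i
= -9


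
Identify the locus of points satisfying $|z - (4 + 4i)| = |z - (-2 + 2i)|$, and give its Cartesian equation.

|z - z1| = |z - z2| means z is equidistant from z1 and z2,
i.e. the perpendicular bisector of the segment from (4, 4) to (-2, 2) (midpoint (1, 3)).
With z = x + yi, square both sides:
(x - 4)^2 + (y - 4)^2 = (x - (-2))^2 + (y - 2)^2
The x^2 and y^2 terms cancel: -12x + (-4)y = 8 - 32 = -24
Simplify: 3x + y = 6
Locus: Perpendicular bisector of the segment from (4, 4) to (-2, 2): the line 3x + y = 6


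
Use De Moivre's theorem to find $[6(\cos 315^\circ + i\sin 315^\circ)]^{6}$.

By De Moivre: z^n = r^n(cos(nθ) + i sin(nθ))
= 6^6(cos(6*315°) + i sin(6*315°))
= 46656(cos 90° + i sin 90°)
= 46656i


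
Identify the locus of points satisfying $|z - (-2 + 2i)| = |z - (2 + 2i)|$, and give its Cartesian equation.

|z - z1| = |z - z2| means z is equidistant from z1 and z2,
i.e. the perpendicular bisector of the segment from (-2, 2) to (2, 2) (midpoint (0, 2)).
With z = x + yi, square both sides:
(x - (-2))^2 + (y - 2)^2 = (x - 2)^2 + (y - 2)^2
The x^2 and y^2 terms cancel: 8x + 0y = 8 - 8 = 0
Simplify: x = 0
Locus: Perpendicular bisector of the segment from (-2, 2) to (2, 2): the line x = 0


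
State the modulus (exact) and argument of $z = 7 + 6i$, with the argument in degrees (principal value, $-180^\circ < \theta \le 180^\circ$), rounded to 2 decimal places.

|z| = sqrt(7^2 + 6^2) = sqrt(85)
arg(z) = arctan(b/a) = arctan(6/7) (quadrant-adjusted) = 40.60°


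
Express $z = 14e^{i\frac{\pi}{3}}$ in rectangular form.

a = r cos θ = 14 * 1/2 = 7
b = r sin θ = 14 * sqrt(3)/2 = 7*sqrt(3)
z = 7 + 7*sqrt(3)i


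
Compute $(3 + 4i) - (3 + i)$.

(3 - 3) + (4 - 1)i = 3i


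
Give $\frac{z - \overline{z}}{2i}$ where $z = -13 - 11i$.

z - conjugate(z) = 2bi
(z - conjugate(z))/(2i) = 2bi/(2i) = b = -11


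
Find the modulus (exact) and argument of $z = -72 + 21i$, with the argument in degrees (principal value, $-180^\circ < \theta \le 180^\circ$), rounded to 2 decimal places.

|z| = sqrt((-72)^2 + 21^2) = 75
arg(z) = arctan(b/a) = arctan(21/-72) (quadrant-adjusted) = 163.74°


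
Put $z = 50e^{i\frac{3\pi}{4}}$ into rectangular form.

a = r cos θ = 50 * -sqrt(2)/2 = -25*sqrt(2)
b = r sin θ = 50 * sqrt(2)/2 = 25*sqrt(2)
z = -25*sqrt(2) + 25*sqrt(2)i


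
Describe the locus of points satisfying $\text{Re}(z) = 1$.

Re(z) = x where z = x + yi; the equation x = 1 is satisfied by all points with that x-coordinate
Locus: Vertical line x = 1


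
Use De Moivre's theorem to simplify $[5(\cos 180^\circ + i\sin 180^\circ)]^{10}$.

By De Moivre: z^n = r^n(cos(nθ) + i sin(nθ))
= 5^10(cos(10*180°) + i sin(10*180°))
= 9765625(cos 0° + i sin 0°)
= 9765625


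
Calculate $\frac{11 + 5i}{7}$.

Divisor is real, so divide each part by 7:
= 11/7 + (5/7)i


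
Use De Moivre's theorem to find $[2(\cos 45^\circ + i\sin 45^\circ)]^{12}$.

By De Moivre: z^n = r^n(cos(nθ) + i sin(nθ))
= 2^12(cos(12*45°) + i sin(12*45°))
= 4096(cos 180° + i sin 180°)
= -4096


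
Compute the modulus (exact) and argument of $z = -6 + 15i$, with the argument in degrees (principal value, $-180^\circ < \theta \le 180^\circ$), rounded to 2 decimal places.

|z| = sqrt((-6)^2 + 15^2) = sqrt(261)
arg(z) = arctan(b/a) = arctan(15/-6) (quadrant-adjusted) = 111.80°


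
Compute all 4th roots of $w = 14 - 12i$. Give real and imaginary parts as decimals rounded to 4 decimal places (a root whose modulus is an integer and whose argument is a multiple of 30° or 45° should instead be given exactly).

|w| = sqrt(340) ≈ 18.439089, arg(w) ≈ 319.398705°
Root modulus = sqrt(340)^(1/4) ≈ 2.072215
Root arguments: θ_k = (arg(w) + 360°k)/4 for k = 0, 1, ..., 3
Compute each root as (root modulus)(cos θ_k + i sin θ_k) using full-precision intermediates, then round to 4 decimal places.
Roots: 0.3652 + 2.0398i, -2.0398 + 0.3652i, -0.3652 - 2.0398i, 2.0398 - 0.3652i


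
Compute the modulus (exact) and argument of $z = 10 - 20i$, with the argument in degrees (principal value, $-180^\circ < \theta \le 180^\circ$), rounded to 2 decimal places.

|z| = sqrt(10^2 + (-20)^2) = sqrt(500)
arg(z) = arctan(b/a) = arctan(-20/10) (quadrant-adjusted) = -63.43°


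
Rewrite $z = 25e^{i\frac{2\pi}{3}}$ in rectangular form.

a = r cos θ = 25 * -1/2 = -25/2
b = r sin θ = 25 * sqrt(3)/2 = 25*sqrt(3)/2
z = -25/2 + (25*sqrt(3)/2)i


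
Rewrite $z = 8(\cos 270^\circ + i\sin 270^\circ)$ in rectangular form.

a = r cos θ = 8 * 0 = 0
b = r sin θ = 8 * -1 = -8
z = -8i


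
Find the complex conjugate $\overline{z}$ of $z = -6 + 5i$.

If z = a + bi, then conjugate(z) = a - bi
conjugate(-6 + 5i) = -6 - 5i


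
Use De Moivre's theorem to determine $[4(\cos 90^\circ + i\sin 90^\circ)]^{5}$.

By De Moivre: z^n = r^n(cos(nθ) + i sin(nθ))
= 4^5(cos(5*90°) + i sin(5*90°))
= 1024(cos 90° + i sin 90°)
= 1024i


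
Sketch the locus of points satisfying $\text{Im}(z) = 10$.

Im(z) = y where z = x + yi; the equation y = 10 is satisfied by all points with that y-coordinate
Locus: Horizontal line y = 10


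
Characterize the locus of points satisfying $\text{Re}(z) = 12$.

Re(z) = x where z = x + yi; the equation x = 12 is satisfied by all points with that x-coordinate
Locus: Vertical line x = 12


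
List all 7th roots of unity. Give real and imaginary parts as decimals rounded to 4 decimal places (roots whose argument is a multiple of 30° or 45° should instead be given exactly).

ω_k = e^(2πik/7) = cos(2πk/7) + i sin(2πk/7) for k = 0, 1, ..., 6
Roots: 1, 0.6235 + 0.7818i, -0.2225 + 0.9749i, -0.9010 + 0.4339i, -0.9010 - 0.4339i, -0.2225 - 0.9749i, 0.6235 - 0.7818i


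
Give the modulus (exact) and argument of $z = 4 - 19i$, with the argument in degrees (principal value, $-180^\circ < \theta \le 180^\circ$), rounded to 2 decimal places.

|z| = sqrt(4^2 + (-19)^2) = sqrt(377)
arg(z) = arctan(b/a) = arctan(-19/4) (quadrant-adjusted) = -78.11°


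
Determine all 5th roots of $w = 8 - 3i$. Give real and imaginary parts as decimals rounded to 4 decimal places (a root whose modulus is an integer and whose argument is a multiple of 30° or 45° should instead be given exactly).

|w| = sqrt(73) ≈ 8.544004, arg(w) ≈ 339.443955°
Root modulus = sqrt(73)^(1/5) ≈ 1.535792
Root arguments: θ_k = (arg(w) + 360°k)/5 for k = 0, 1, ..., 4
Compute each root as (root modulus)(cos θ_k + i sin θ_k) using full-precision intermediates, then round to 4 decimal places.
Roots: 0.5781 + 1.4228i, -1.1746 + 0.9895i, -1.3040 - 0.8113i, 0.3686 - 1.4909i, 1.5318 - 0.1101i


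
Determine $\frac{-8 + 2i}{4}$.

Divisor is real, so divide each part by 4:
= -2 + (1/2)i


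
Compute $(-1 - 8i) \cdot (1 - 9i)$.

(a1*a2 - b1*b2) + (a1*b2 + b1*a2)i
= (-1 - 72) + (9 + (-8))i
= -73 + i


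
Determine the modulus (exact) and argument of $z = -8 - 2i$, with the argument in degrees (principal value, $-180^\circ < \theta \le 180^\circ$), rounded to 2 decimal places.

|z| = sqrt((-8)^2 + (-2)^2) = sqrt(68)
arg(z) = arctan(b/a) = arctan(-2/-8) (quadrant-adjusted) = -165.96°


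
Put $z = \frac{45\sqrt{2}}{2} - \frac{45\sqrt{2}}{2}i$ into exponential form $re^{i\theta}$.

r = |z| = sqrt((45*sqrt(2)/2)^2 + (-45*sqrt(2)/2)^2) = sqrt(2025/2 + 2025/2) = sqrt(2025) = 45
θ = arctan(b/a) = arctan(-31.8198/31.8198) (quadrant-adjusted) = -45° = -π/4
z = 45e^(-i*π/4)


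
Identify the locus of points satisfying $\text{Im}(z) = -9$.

Im(z) = y where z = x + yi; the equation y = -9 is satisfied by all points with that y-coordinate
Locus: Horizontal line y = -9


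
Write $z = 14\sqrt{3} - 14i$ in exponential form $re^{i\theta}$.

r = |z| = sqrt((14*sqrt(3))^2 + (-14)^2) = sqrt(588 + 196) = sqrt(784) = 28
θ = arctan(b/a) = arctan(-14/24.2487) (quadrant-adjusted) = -30° = -π/6
z = 28e^(-i*π/6)


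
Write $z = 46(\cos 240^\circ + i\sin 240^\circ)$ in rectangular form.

a = r cos θ = 46 * -1/2 = -23
b = r sin θ = 46 * -sqrt(3)/2 = -23*sqrt(3)
z = -23 - 23*sqrt(3)i


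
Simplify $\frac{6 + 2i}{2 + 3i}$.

Multiply numerator and denominator by conjugate (2 - 3i):
= (6 + 2i)(2 - 3i) / (2^2 + 3^2)
= (18 - 14i) / 13
= 18/13 - (14/13)i


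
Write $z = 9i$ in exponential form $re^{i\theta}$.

r = |z| = sqrt((0)^2 + (9)^2) = sqrt(0 + 81) = sqrt(81) = 9
a = 0 and b > 0, so z lies on the positive imaginary axis: θ = 90° = π/2
z = 9e^(i*π/2)


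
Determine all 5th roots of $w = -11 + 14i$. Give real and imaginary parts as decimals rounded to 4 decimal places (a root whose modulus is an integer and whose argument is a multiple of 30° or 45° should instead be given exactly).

|w| = sqrt(317) ≈ 17.804494, arg(w) ≈ 128.157227°
Root modulus = sqrt(317)^(1/5) ≈ 1.778713
Root arguments: θ_k = (arg(w) + 360°k)/5 for k = 0, 1, ..., 4
Compute each root as (root modulus)(cos θ_k + i sin θ_k) using full-precision intermediates, then round to 4 decimal places.
Roots: 1.6037 + 0.7694i, -0.2362 + 1.7630i, -1.7497 + 0.3201i, -0.8451 - 1.5651i, 1.2273 - 1.2874i


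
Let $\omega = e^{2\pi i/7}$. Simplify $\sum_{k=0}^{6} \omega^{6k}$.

Let ζ = ω^6 = e^(2πi·6/7). Since 7 ∤ 6, ζ ≠ 1.
Sum = Σ_{k=0}^{6} ζ^k = (ζ^7 - 1)/(ζ - 1) = (ω^{6·7} - 1)/(ζ - 1) = (1 - 1)/(ζ - 1) = 0


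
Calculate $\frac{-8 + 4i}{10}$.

Divisor is real, so divide each part by 10:
= -4/5 + (2/5)i


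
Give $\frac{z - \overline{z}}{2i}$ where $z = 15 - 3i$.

z - conjugate(z) = 2bi
(z - conjugate(z))/(2i) = 2bi/(2i) = b = -3
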